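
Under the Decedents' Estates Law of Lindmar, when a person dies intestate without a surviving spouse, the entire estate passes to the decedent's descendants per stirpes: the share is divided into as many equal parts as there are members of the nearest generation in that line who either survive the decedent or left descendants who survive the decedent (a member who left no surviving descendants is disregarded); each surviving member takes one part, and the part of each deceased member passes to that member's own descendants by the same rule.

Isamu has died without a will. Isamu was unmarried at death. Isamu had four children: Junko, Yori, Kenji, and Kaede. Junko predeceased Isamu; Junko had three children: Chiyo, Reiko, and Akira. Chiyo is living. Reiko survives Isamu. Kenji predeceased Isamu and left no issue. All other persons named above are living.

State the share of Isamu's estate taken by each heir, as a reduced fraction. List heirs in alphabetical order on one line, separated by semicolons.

Akira 1/9; Chiyo 1/9; Kaede 1/3; Reiko 1/9; Yori 1/3

There is no surviving spouse, so the entire estate passes to Isamu's descendants per stirpes.
Kenji left no surviving issue, so that branch lapses and is disregarded.
The estate is divided into 3 equal shares of 1/3 among Junko, Yori, Kaede.
Junko predeceased; the 1/3 allotted to Junko's branch passes to Junko's issue by representation.
The 1/3 is divided into 3 equal shares of 1/9 among Chiyo, Reiko, Akira.
Chiyo is living and takes 1/9.
Reiko is living and takes 1/9.
Akira is living and takes 1/9.
Yori is living and takes 1/3.
Kaede is living and takes 1/3.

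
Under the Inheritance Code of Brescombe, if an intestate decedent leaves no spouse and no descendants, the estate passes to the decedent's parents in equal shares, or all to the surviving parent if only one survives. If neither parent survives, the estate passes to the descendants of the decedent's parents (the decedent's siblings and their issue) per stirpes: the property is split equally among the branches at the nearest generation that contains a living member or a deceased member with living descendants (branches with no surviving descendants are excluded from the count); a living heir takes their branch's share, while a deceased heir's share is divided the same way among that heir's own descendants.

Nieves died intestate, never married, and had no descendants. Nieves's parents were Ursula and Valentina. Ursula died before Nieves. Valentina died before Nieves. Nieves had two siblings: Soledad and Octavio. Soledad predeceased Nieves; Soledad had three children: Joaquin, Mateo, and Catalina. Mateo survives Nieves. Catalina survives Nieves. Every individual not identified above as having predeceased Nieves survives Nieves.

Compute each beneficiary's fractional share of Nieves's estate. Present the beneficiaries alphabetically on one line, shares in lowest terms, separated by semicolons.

Neither parent survives and there are no descendants, so the estate passes to Nieves's siblings and their issue per stirpes.
The estate is divided into 2 equal shares of 1/2 among Soledad, Octavio.
Soledad predeceased; the 1/2 allotted to Soledad's branch passes to Soledad's issue by representation.
The 1/2 is divided into 3 equal shares of 1/6 among Joaquin, Mateo, Catalina.
Joaquin is living and takes 1/6.
Mateo is living and takes 1/6.
Catalina is living and takes 1/6.
Octavio is living and takes 1/2.

Catalina 1/6; Joaquin 1/6; Mateo 1/6; Octavio 1/2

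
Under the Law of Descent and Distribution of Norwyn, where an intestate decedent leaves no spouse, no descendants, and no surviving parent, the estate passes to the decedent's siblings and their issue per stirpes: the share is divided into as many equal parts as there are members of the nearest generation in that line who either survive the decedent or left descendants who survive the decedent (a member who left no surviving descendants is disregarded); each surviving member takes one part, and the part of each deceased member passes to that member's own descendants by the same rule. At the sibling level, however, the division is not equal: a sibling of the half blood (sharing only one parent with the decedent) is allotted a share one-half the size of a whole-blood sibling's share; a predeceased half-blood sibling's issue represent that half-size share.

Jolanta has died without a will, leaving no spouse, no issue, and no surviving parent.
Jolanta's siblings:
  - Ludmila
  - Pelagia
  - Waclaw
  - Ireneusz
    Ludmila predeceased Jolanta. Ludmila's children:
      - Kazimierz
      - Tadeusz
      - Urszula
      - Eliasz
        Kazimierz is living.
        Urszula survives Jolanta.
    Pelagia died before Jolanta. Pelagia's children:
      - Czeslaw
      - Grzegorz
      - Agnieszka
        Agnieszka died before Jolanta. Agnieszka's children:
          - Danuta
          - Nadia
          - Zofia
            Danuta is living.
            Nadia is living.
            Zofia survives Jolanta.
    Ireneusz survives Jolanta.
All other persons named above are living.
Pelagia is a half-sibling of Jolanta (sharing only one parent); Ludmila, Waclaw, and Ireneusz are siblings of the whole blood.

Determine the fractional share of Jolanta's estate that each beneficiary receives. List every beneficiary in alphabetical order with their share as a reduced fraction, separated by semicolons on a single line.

Czeslaw 1/21; Danuta 1/63; Eliasz 1/14; Grzegorz 1/21; Ireneusz 2/7; Kazimierz 1/14; Nadia 1/63; Tadeusz 1/14; Urszula 1/14; Waclaw 2/7; Zofia 1/63

No spouse, descendants, or parent survives, so the estate passes to Jolanta's siblings per stirpes.
Half-blood siblings count for one-half the weight of whole-blood siblings at the initial division.
Dividing 1 in proportion to weights (total weight 7/2): Ludmila (weight 1) → 2/7; Pelagia (weight 1/2) → 1/7; Waclaw (weight 1) → 2/7; Ireneusz (weight 1) → 2/7.
Ludmila predeceased; the 2/7 allotted to Ludmila's branch passes to Ludmila's issue by representation.
The 2/7 is divided into 4 equal shares of 1/14 among Kazimierz, Tadeusz, Urszula, Eliasz.
Kazimierz is living and takes 1/14.
Tadeusz is living and takes 1/14.
Urszula is living and takes 1/14.
Eliasz is living and takes 1/14.
Pelagia predeceased; the 1/7 allotted to Pelagia's branch passes to Pelagia's issue by representation.
The 1/7 is divided into 3 equal shares of 1/21 among Czeslaw, Grzegorz, Agnieszka.
Czeslaw is living and takes 1/21.
Grzegorz is living and takes 1/21.
Agnieszka predeceased; the 1/21 allotted to Agnieszka's branch passes to Agnieszka's issue by representation.
The 1/21 is divided into 3 equal shares of 1/63 among Danuta, Nadia, Zofia.
Danuta is living and takes 1/63.
Nadia is living and takes 1/63.
Zofia is living and takes 1/63.
Waclaw is living and takes 2/7.
Ireneusz is living and takes 2/7.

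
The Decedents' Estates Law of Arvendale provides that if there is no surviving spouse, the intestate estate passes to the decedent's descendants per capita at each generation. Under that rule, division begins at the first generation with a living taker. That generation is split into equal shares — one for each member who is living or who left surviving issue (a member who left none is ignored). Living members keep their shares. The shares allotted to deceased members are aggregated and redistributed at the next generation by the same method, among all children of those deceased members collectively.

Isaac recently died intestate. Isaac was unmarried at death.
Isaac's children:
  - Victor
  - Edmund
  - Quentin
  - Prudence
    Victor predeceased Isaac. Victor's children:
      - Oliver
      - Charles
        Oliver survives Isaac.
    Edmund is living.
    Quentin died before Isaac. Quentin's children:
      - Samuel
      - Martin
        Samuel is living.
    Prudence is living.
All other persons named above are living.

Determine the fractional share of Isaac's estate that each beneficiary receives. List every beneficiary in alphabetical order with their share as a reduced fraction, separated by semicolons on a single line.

Charles 1/8; Edmund 1/4; Martin 1/8; Oliver 1/8; Prudence 1/4; Samuel 1/8

There is no surviving spouse, so the entire estate passes to Isaac's descendants per capita at each generation.
At generation 1 (Victor, Edmund, Quentin, Prudence) there are 4 shares of (1)/4 = 1/4 each.
Living: Edmund and Prudence — each takes 1/4.
Deceased: Victor and Quentin. Their combined 1/2 is pooled and carried to generation 2.
At generation 2 (Oliver, Charles, Samuel, Martin) there are 4 shares of (1/2)/4 = 1/8 each.
Living: Oliver, Charles, Samuel, and Martin — each takes 1/8.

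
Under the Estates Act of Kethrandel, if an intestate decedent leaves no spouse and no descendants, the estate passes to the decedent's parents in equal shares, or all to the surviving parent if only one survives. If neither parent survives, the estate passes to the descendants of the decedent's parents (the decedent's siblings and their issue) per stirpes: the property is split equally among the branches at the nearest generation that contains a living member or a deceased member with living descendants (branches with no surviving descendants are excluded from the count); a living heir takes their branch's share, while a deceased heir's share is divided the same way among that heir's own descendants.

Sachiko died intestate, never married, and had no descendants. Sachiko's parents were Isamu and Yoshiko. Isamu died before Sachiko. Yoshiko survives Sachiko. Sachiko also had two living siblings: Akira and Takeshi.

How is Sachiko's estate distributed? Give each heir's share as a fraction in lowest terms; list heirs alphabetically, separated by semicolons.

Only one parent, Yoshiko, survives, so Yoshiko takes the entire estate. The siblings take nothing because a surviving parent has priority.

Yoshiko 1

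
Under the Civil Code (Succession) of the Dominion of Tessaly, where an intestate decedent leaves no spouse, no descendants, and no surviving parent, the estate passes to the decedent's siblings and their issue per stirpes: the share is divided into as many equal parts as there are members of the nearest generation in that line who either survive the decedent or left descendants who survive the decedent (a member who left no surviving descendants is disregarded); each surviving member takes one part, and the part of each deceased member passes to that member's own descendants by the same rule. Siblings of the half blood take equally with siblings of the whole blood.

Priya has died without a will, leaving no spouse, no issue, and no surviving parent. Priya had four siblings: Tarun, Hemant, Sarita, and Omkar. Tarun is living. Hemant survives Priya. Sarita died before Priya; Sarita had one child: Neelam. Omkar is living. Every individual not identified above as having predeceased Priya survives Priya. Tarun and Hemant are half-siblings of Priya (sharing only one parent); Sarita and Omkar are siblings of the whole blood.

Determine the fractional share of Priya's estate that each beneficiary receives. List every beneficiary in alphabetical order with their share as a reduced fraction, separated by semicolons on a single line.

No spouse, descendants, or parent survives, so the estate passes to Priya's siblings per stirpes.
Half-blood and whole-blood siblings take equally under the stated rule.
The estate is divided into 4 equal shares of 1/4 among Tarun, Hemant, Sarita, Omkar.
Tarun is living and takes 1/4.
Hemant is living and takes 1/4.
Sarita predeceased; the 1/4 allotted to Sarita's branch passes to Sarita's issue by representation.
Neelam is the sole taker at this level and receives the full 1/4.
Omkar is living and takes 1/4.

Hemant 1/4; Neelam 1/4; Omkar 1/4; Tarun 1/4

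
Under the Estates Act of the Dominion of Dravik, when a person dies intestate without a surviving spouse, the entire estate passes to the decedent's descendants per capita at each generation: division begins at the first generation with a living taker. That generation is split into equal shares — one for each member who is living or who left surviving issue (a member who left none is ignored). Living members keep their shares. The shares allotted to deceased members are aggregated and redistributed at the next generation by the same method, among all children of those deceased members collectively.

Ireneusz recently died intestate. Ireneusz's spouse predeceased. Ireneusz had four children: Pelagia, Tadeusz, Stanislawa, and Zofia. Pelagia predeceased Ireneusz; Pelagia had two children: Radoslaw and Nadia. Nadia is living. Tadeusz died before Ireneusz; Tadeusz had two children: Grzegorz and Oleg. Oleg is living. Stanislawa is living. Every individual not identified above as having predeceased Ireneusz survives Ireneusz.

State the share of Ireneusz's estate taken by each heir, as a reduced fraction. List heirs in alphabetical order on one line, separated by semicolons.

Grzegorz 1/8; Nadia 1/8; Oleg 1/8; Radoslaw 1/8; Stanislawa 1/4; Zofia 1/4

There is no surviving spouse, so the entire estate passes to Ireneusz's descendants per capita at each generation.
At generation 1 (Pelagia, Tadeusz, Stanislawa, Zofia) there are 4 shares of (1)/4 = 1/4 each.
Living: Stanislawa and Zofia — each takes 1/4.
Deceased: Pelagia and Tadeusz. Their combined 1/2 is pooled and carried to generation 2.
At generation 2 (Radoslaw, Nadia, Grzegorz, Oleg) there are 4 shares of (1/2)/4 = 1/8 each.
Living: Radoslaw, Nadia, Grzegorz, and Oleg — each takes 1/8.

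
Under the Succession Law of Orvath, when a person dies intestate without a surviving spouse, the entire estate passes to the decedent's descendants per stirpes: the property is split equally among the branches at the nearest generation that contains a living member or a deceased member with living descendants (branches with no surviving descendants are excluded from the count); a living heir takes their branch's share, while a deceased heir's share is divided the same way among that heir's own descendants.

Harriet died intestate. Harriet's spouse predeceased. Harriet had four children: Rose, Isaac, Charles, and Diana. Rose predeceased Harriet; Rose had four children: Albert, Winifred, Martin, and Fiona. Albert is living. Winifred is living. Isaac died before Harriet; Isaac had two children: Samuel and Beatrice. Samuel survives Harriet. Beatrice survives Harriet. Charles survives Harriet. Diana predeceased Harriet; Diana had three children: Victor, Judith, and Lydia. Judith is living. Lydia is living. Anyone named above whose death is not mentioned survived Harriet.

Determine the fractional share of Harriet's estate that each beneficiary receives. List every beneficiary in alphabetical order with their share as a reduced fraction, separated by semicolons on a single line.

There is no surviving spouse, so the entire estate passes to Harriet's descendants per stirpes.
The estate is divided into 4 equal shares of 1/4 among Rose, Isaac, Charles, Diana.
Rose predeceased; the 1/4 allotted to Rose's branch passes to Rose's issue by representation.
The 1/4 is divided into 4 equal shares of 1/16 among Albert, Winifred, Martin, Fiona.
Albert is living and takes 1/16.
Winifred is living and takes 1/16.
Martin is living and takes 1/16.
Fiona is living and takes 1/16.
Isaac predeceased; the 1/4 allotted to Isaac's branch passes to Isaac's issue by representation.
The 1/4 is divided into 2 equal shares of 1/8 among Samuel, Beatrice.
Samuel is living and takes 1/8.
Beatrice is living and takes 1/8.
Charles is living and takes 1/4.
Diana predeceased; the 1/4 allotted to Diana's branch passes to Diana's issue by representation.
The 1/4 is divided into 3 equal shares of 1/12 among Victor, Judith, Lydia.
Victor is living and takes 1/12.
Judith is living and takes 1/12.
Lydia is living and takes 1/12.

Albert 1/16; Beatrice 1/8; Charles 1/4; Fiona 1/16; Judith 1/12; Lydia 1/12; Martin 1/16; Samuel 1/8; Victor 1/12; Winifred 1/16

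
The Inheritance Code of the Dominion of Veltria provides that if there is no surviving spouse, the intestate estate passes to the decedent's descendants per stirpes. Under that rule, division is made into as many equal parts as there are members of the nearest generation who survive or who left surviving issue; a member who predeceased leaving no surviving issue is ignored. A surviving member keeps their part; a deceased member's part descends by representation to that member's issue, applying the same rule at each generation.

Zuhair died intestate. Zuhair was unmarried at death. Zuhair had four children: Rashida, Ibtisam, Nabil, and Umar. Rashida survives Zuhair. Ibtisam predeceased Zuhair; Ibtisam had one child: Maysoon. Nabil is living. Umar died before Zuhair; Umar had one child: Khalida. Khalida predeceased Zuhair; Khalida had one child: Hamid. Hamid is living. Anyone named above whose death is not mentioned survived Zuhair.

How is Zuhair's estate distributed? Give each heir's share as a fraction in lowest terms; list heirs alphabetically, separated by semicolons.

Hamid 1/4; Maysoon 1/4; Nabil 1/4; Rashida 1/4

There is no surviving spouse, so the entire estate passes to Zuhair's descendants per stirpes.
The estate is divided into 4 equal shares of 1/4 among Rashida, Ibtisam, Nabil, Umar.
Rashida is living and takes 1/4.
Ibtisam predeceased; the 1/4 allotted to Ibtisam's branch passes to Ibtisam's issue by representation.
Maysoon is the sole taker at this level and receives the full 1/4.
Nabil is living and takes 1/4.
Umar predeceased; the 1/4 allotted to Umar's branch passes to Umar's issue by representation.
Khalida's line is the sole branch at this level, so the full 1/4 passes to Khalida's issue by representation.
Hamid is the sole taker at this level and receives the full 1/4.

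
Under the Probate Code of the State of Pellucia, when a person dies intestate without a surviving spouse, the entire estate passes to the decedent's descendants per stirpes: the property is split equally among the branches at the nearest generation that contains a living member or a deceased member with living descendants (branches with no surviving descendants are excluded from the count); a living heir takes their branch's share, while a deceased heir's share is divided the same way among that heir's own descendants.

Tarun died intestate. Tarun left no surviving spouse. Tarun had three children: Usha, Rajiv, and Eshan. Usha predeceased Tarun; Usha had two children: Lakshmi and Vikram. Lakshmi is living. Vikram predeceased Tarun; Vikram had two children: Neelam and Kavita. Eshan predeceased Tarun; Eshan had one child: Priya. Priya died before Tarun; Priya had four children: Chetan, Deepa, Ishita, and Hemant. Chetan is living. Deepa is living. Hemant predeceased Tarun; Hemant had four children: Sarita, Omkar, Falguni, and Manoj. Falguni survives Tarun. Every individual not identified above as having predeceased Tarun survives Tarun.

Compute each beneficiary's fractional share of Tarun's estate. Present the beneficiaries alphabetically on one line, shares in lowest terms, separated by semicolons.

Chetan 1/12; Deepa 1/12; Falguni 1/48; Ishita 1/12; Kavita 1/12; Lakshmi 1/6; Manoj 1/48; Neelam 1/12; Omkar 1/48; Rajiv 1/3; Sarita 1/48

There is no surviving spouse, so the entire estate passes to Tarun's descendants per stirpes.
The estate is divided into 3 equal shares of 1/3 among Usha, Rajiv, Eshan.
Usha predeceased; the 1/3 allotted to Usha's branch passes to Usha's issue by representation.
The 1/3 is divided into 2 equal shares of 1/6 among Lakshmi, Vikram.
Lakshmi is living and takes 1/6.
Vikram predeceased; the 1/6 allotted to Vikram's branch passes to Vikram's issue by representation.
The 1/6 is divided into 2 equal shares of 1/12 among Neelam, Kavita.
Neelam is living and takes 1/12.
Kavita is living and takes 1/12.
Rajiv is living and takes 1/3.
Eshan predeceased; the 1/3 allotted to Eshan's branch passes to Eshan's issue by representation.
Priya's line is the sole branch at this level, so the full 1/3 passes to Priya's issue by representation.
The 1/3 is divided into 4 equal shares of 1/12 among Chetan, Deepa, Ishita, Hemant.
Chetan is living and takes 1/12.
Deepa is living and takes 1/12.
Ishita is living and takes 1/12.
Hemant predeceased; the 1/12 allotted to Hemant's branch passes to Hemant's issue by representation.
The 1/12 is divided into 4 equal shares of 1/48 among Sarita, Omkar, Falguni, Manoj.
Sarita is living and takes 1/48.
Omkar is living and takes 1/48.
Falguni is living and takes 1/48.
Manoj is living and takes 1/48.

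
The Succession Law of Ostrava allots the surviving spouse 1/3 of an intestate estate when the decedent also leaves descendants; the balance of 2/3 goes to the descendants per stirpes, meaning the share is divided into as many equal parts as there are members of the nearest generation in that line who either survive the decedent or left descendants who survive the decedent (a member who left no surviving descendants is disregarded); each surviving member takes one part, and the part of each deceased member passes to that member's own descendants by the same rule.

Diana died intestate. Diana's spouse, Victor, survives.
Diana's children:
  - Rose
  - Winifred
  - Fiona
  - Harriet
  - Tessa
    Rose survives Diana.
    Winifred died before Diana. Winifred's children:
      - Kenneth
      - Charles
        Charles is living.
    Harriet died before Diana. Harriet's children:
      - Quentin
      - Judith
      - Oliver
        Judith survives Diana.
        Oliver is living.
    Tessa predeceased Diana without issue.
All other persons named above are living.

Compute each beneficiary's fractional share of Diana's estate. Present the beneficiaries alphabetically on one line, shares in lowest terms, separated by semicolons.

Victor, as surviving spouse, takes 1/3.
The remaining 2/3 passes to Diana's descendants per stirpes.
Tessa left no surviving issue, so that branch lapses and is disregarded.
The 2/3 is divided into 4 equal shares of 1/6 among Rose, Winifred, Fiona, Harriet.
Rose is living and takes 1/6.
Winifred predeceased; the 1/6 allotted to Winifred's branch passes to Winifred's issue by representation.
The 1/6 is divided into 2 equal shares of 1/12 among Kenneth, Charles.
Kenneth is living and takes 1/12.
Charles is living and takes 1/12.
Fiona is living and takes 1/6.
Harriet predeceased; the 1/6 allotted to Harriet's branch passes to Harriet's issue by representation.
The 1/6 is divided into 3 equal shares of 1/18 among Quentin, Judith, Oliver.
Quentin is living and takes 1/18.
Judith is living and takes 1/18.
Oliver is living and takes 1/18.

Charles 1/12; Fiona 1/6; Judith 1/18; Kenneth 1/12; Oliver 1/18; Quentin 1/18; Rose 1/6; Victor 1/3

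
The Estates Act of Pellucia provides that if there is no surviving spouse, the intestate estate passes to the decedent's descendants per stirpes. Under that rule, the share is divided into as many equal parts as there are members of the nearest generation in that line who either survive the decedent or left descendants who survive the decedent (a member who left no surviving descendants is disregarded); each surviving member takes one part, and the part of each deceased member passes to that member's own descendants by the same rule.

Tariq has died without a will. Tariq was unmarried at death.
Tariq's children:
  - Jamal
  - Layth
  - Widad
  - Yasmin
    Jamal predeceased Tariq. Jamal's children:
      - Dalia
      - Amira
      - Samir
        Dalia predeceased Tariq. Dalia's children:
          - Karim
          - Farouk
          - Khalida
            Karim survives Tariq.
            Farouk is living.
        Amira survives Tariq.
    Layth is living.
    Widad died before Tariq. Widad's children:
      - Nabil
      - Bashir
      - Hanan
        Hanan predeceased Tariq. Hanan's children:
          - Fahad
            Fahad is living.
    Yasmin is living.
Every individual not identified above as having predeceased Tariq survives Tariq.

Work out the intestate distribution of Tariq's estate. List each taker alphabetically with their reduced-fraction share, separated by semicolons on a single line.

There is no surviving spouse, so the entire estate passes to Tariq's descendants per stirpes.
The estate is divided into 4 equal shares of 1/4 among Jamal, Layth, Widad, Yasmin.
Jamal predeceased; the 1/4 allotted to Jamal's branch passes to Jamal's issue by representation.
The 1/4 is divided into 3 equal shares of 1/12 among Dalia, Amira, Samir.
Dalia predeceased; the 1/12 allotted to Dalia's branch passes to Dalia's issue by representation.
The 1/12 is divided into 3 equal shares of 1/36 among Karim, Farouk, Khalida.
Karim is living and takes 1/36.
Farouk is living and takes 1/36.
Khalida is living and takes 1/36.
Amira is living and takes 1/12.
Samir is living and takes 1/12.
Layth is living and takes 1/4.
Widad predeceased; the 1/4 allotted to Widad's branch passes to Widad's issue by representation.
The 1/4 is divided into 3 equal shares of 1/12 among Nabil, Bashir, Hanan.
Nabil is living and takes 1/12.
Bashir is living and takes 1/12.
Hanan predeceased; the 1/12 allotted to Hanan's branch passes to Hanan's issue by representation.
Fahad is the sole taker at this level and receives the full 1/12.
Yasmin is living and takes 1/4.

Amira 1/12; Bashir 1/12; Fahad 1/12; Farouk 1/36; Karim 1/36; Khalida 1/36; Layth 1/4; Nabil 1/12; Samir 1/12; Yasmin 1/4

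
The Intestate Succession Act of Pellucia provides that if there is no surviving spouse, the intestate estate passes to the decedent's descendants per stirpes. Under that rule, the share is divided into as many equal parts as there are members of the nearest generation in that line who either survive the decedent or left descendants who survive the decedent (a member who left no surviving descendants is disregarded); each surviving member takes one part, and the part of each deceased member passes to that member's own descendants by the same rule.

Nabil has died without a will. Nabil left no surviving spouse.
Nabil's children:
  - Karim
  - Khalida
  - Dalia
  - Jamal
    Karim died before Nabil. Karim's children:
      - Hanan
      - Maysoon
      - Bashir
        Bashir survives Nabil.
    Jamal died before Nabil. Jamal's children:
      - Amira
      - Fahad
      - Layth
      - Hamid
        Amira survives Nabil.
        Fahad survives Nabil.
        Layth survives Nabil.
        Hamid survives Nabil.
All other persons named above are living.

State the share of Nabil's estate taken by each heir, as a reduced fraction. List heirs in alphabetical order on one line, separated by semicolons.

There is no surviving spouse, so the entire estate passes to Nabil's descendants per stirpes.
The estate is divided into 4 equal shares of 1/4 among Karim, Khalida, Dalia, Jamal.
Karim predeceased; the 1/4 allotted to Karim's branch passes to Karim's issue by representation.
The 1/4 is divided into 3 equal shares of 1/12 among Hanan, Maysoon, Bashir.
Hanan is living and takes 1/12.
Maysoon is living and takes 1/12.
Bashir is living and takes 1/12.
Khalida is living and takes 1/4.
Dalia is living and takes 1/4.
Jamal predeceased; the 1/4 allotted to Jamal's branch passes to Jamal's issue by representation.
The 1/4 is divided into 4 equal shares of 1/16 among Amira, Fahad, Layth, Hamid.
Amira is living and takes 1/16.
Fahad is living and takes 1/16.
Layth is living and takes 1/16.
Hamid is living and takes 1/16.

Amira 1/16; Bashir 1/12; Dalia 1/4; Fahad 1/16; Hamid 1/16; Hanan 1/12; Khalida 1/4; Layth 1/16; Maysoon 1/12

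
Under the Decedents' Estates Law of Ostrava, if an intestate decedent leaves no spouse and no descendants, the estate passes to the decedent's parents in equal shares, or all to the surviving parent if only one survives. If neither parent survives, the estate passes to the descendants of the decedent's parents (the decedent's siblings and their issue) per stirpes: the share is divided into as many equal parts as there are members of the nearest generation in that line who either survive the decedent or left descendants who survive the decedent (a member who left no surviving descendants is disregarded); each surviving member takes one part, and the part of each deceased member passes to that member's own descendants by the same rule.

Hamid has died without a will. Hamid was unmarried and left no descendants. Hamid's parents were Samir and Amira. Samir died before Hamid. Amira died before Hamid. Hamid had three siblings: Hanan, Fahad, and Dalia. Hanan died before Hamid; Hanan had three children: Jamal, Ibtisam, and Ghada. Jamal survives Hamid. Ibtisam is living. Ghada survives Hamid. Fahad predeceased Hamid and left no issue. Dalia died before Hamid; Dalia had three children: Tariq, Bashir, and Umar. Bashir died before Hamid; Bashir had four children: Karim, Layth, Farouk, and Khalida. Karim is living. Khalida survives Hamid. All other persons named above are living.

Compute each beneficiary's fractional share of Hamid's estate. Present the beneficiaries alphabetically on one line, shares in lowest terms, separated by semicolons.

Neither parent survives and there are no descendants, so the estate passes to Hamid's siblings and their issue per stirpes.
Fahad left no surviving issue, so that branch lapses and is disregarded.
The estate is divided into 2 equal shares of 1/2 among Hanan, Dalia.
Hanan predeceased; the 1/2 allotted to Hanan's branch passes to Hanan's issue by representation.
The 1/2 is divided into 3 equal shares of 1/6 among Jamal, Ibtisam, Ghada.
Jamal is living and takes 1/6.
Ibtisam is living and takes 1/6.
Ghada is living and takes 1/6.
Dalia predeceased; the 1/2 allotted to Dalia's branch passes to Dalia's issue by representation.
The 1/2 is divided into 3 equal shares of 1/6 among Tariq, Bashir, Umar.
Tariq is living and takes 1/6.
Bashir predeceased; the 1/6 allotted to Bashir's branch passes to Bashir's issue by representation.
The 1/6 is divided into 4 equal shares of 1/24 among Karim, Layth, Farouk, Khalida.
Karim is living and takes 1/24.
Layth is living and takes 1/24.
Farouk is living and takes 1/24.
Khalida is living and takes 1/24.
Umar is living and takes 1/6.

Farouk 1/24; Ghada 1/6; Ibtisam 1/6; Jamal 1/6; Karim 1/24; Khalida 1/24; Layth 1/24; Tariq 1/6; Umar 1/6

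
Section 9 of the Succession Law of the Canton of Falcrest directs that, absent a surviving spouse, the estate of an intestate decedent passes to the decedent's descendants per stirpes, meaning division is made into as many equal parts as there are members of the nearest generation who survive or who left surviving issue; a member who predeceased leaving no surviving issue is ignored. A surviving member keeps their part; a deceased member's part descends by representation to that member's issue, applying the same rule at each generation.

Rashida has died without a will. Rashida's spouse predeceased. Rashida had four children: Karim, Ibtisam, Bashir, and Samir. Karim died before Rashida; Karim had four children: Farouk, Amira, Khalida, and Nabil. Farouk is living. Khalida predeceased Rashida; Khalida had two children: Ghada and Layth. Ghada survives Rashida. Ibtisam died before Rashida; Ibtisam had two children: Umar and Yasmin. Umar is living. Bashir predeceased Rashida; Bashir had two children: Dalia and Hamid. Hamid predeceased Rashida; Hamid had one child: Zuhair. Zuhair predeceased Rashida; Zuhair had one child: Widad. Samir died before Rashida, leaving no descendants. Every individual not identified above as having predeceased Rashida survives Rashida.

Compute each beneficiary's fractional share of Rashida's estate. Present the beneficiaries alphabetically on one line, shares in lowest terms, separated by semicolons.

There is no surviving spouse, so the entire estate passes to Rashida's descendants per stirpes.
Samir left no surviving issue, so that branch lapses and is disregarded.
The estate is divided into 3 equal shares of 1/3 among Karim, Ibtisam, Bashir.
Karim predeceased; the 1/3 allotted to Karim's branch passes to Karim's issue by representation.
The 1/3 is divided into 4 equal shares of 1/12 among Farouk, Amira, Khalida, Nabil.
Farouk is living and takes 1/12.
Amira is living and takes 1/12.
Khalida predeceased; the 1/12 allotted to Khalida's branch passes to Khalida's issue by representation.
The 1/12 is divided into 2 equal shares of 1/24 among Ghada, Layth.
Ghada is living and takes 1/24.
Layth is living and takes 1/24.
Nabil is living and takes 1/12.
Ibtisam predeceased; the 1/3 allotted to Ibtisam's branch passes to Ibtisam's issue by representation.
The 1/3 is divided into 2 equal shares of 1/6 among Umar, Yasmin.
Umar is living and takes 1/6.
Yasmin is living and takes 1/6.
Bashir predeceased; the 1/3 allotted to Bashir's branch passes to Bashir's issue by representation.
The 1/3 is divided into 2 equal shares of 1/6 among Dalia, Hamid.
Dalia is living and takes 1/6.
Hamid predeceased; the 1/6 allotted to Hamid's branch passes to Hamid's issue by representation.
Zuhair's line is the sole branch at this level, so the full 1/6 passes to Zuhair's issue by representation.
Widad is the sole taker at this level and receives the full 1/6.

Amira 1/12; Dalia 1/6; Farouk 1/12; Ghada 1/24; Layth 1/24; Nabil 1/12; Umar 1/6; Widad 1/6; Yasmin 1/6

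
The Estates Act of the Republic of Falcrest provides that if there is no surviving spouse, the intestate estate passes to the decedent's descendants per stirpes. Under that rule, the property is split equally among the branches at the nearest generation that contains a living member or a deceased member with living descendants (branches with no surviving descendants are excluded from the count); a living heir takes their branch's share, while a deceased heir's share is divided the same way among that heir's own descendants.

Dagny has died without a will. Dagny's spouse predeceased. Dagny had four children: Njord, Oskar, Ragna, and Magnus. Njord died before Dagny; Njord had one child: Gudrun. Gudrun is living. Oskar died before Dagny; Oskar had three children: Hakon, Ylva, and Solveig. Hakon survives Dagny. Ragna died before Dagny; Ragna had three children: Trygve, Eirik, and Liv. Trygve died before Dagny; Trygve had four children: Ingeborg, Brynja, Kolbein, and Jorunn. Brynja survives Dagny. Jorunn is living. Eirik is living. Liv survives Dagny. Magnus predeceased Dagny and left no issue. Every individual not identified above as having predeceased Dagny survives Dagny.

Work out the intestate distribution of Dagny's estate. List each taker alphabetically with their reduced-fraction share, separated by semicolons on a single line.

There is no surviving spouse, so the entire estate passes to Dagny's descendants per stirpes.
Magnus left no surviving issue, so that branch lapses and is disregarded.
The estate is divided into 3 equal shares of 1/3 among Njord, Oskar, Ragna.
Njord predeceased; the 1/3 allotted to Njord's branch passes to Njord's issue by representation.
Gudrun is the sole taker at this level and receives the full 1/3.
Oskar predeceased; the 1/3 allotted to Oskar's branch passes to Oskar's issue by representation.
The 1/3 is divided into 3 equal shares of 1/9 among Hakon, Ylva, Solveig.
Hakon is living and takes 1/9.
Ylva is living and takes 1/9.
Solveig is living and takes 1/9.
Ragna predeceased; the 1/3 allotted to Ragna's branch passes to Ragna's issue by representation.
The 1/3 is divided into 3 equal shares of 1/9 among Trygve, Eirik, Liv.
Trygve predeceased; the 1/9 allotted to Trygve's branch passes to Trygve's issue by representation.
The 1/9 is divided into 4 equal shares of 1/36 among Ingeborg, Brynja, Kolbein, Jorunn.
Ingeborg is living and takes 1/36.
Brynja is living and takes 1/36.
Kolbein is living and takes 1/36.
Jorunn is living and takes 1/36.
Eirik is living and takes 1/9.
Liv is living and takes 1/9.

Brynja 1/36; Eirik 1/9; Gudrun 1/3; Hakon 1/9; Ingeborg 1/36; Jorunn 1/36; Kolbein 1/36; Liv 1/9; Solveig 1/9; Ylva 1/9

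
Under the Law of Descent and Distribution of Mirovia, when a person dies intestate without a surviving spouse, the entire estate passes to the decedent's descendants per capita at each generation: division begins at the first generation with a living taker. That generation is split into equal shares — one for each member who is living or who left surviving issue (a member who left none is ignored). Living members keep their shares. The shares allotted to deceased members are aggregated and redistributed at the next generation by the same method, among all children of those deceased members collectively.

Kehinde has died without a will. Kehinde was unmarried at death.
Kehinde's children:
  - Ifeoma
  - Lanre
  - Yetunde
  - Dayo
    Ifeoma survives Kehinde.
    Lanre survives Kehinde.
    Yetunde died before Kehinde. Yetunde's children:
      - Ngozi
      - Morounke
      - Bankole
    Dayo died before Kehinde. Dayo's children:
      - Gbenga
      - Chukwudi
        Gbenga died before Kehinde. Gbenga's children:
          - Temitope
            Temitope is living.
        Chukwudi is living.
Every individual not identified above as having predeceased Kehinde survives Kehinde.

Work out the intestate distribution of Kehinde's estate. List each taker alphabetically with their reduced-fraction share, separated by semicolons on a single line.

There is no surviving spouse, so the entire estate passes to Kehinde's descendants per capita at each generation.
At generation 1 (Ifeoma, Lanre, Yetunde, Dayo) there are 4 shares of (1)/4 = 1/4 each.
Living: Ifeoma and Lanre — each takes 1/4.
Deceased: Yetunde and Dayo. Their combined 1/2 is pooled and carried to generation 2.
At generation 2 (Ngozi, Morounke, Bankole, Gbenga, Chukwudi) there are 5 shares of (1/2)/5 = 1/10 each.
Living: Ngozi, Morounke, Bankole, and Chukwudi — each takes 1/10.
Deceased: Gbenga. That 1/10 share is carried to generation 3.
At generation 3 (Temitope) there are 1 shares of (1/10)/1 = 1/10 each.
Living: Temitope — each takes 1/10.

Bankole 1/10; Chukwudi 1/10; Ifeoma 1/4; Lanre 1/4; Morounke 1/10; Ngozi 1/10; Temitope 1/10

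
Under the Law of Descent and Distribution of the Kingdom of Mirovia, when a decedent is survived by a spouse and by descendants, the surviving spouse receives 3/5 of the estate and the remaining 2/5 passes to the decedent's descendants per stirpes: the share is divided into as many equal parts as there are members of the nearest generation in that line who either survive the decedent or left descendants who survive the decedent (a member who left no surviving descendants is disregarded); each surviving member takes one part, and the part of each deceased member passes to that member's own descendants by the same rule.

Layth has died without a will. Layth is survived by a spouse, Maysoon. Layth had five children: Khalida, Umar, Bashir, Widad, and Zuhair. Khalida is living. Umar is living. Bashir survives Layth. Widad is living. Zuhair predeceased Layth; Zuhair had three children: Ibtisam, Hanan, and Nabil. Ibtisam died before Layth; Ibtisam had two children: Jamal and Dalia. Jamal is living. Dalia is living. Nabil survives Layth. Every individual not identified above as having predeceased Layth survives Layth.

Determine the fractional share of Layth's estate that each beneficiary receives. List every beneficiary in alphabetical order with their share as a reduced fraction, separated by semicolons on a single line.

Maysoon, as surviving spouse, takes 3/5.
The remaining 2/5 passes to Layth's descendants per stirpes.
The 2/5 is divided into 5 equal shares of 2/25 among Khalida, Umar, Bashir, Widad, Zuhair.
Khalida is living and takes 2/25.
Umar is living and takes 2/25.
Bashir is living and takes 2/25.
Widad is living and takes 2/25.
Zuhair predeceased; the 2/25 allotted to Zuhair's branch passes to Zuhair's issue by representation.
The 2/25 is divided into 3 equal shares of 2/75 among Ibtisam, Hanan, Nabil.
Ibtisam predeceased; the 2/75 allotted to Ibtisam's branch passes to Ibtisam's issue by representation.
The 2/75 is divided into 2 equal shares of 1/75 among Jamal, Dalia.
Jamal is living and takes 1/75.
Dalia is living and takes 1/75.
Hanan is living and takes 2/75.
Nabil is living and takes 2/75.

Bashir 2/25; Dalia 1/75; Hanan 2/75; Jamal 1/75; Khalida 2/25; Maysoon 3/5; Nabil 2/75; Umar 2/25; Widad 2/25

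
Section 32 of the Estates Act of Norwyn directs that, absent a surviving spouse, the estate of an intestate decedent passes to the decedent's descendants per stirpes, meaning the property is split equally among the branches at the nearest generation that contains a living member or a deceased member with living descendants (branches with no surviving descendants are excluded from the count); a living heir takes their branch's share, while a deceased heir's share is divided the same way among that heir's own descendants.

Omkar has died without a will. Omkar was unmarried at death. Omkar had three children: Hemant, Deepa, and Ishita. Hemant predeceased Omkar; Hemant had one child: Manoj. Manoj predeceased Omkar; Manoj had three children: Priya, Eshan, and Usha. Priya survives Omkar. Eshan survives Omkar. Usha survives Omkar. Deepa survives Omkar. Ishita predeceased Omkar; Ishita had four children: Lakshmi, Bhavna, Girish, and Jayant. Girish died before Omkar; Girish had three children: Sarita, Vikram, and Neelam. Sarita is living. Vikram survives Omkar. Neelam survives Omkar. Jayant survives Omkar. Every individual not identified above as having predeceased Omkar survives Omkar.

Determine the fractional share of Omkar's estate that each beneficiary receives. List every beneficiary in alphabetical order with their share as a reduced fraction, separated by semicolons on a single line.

Bhavna 1/12; Deepa 1/3; Eshan 1/9; Jayant 1/12; Lakshmi 1/12; Neelam 1/36; Priya 1/9; Sarita 1/36; Usha 1/9; Vikram 1/36

There is no surviving spouse, so the entire estate passes to Omkar's descendants per stirpes.
The estate is divided into 3 equal shares of 1/3 among Hemant, Deepa, Ishita.
Hemant predeceased; the 1/3 allotted to Hemant's branch passes to Hemant's issue by representation.
Manoj's line is the sole branch at this level, so the full 1/3 passes to Manoj's issue by representation.
The 1/3 is divided into 3 equal shares of 1/9 among Priya, Eshan, Usha.
Priya is living and takes 1/9.
Eshan is living and takes 1/9.
Usha is living and takes 1/9.
Deepa is living and takes 1/3.
Ishita predeceased; the 1/3 allotted to Ishita's branch passes to Ishita's issue by representation.
The 1/3 is divided into 4 equal shares of 1/12 among Lakshmi, Bhavna, Girish, Jayant.
Lakshmi is living and takes 1/12.
Bhavna is living and takes 1/12.
Girish predeceased; the 1/12 allotted to Girish's branch passes to Girish's issue by representation.
The 1/12 is divided into 3 equal shares of 1/36 among Sarita, Vikram, Neelam.
Sarita is living and takes 1/36.
Vikram is living and takes 1/36.
Neelam is living and takes 1/36.
Jayant is living and takes 1/12.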